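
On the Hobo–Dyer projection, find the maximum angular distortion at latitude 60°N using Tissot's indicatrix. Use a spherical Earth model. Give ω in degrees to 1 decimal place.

51.1°

Hobo–Dyer is a cylindrical equal-area projection with standard parallels at ±37.5°. For cylindrical equal-area with standard parallel φ₀, h = cos φ / cos φ₀ and k = cos φ₀ / cos φ, so h·k = 1.
At 60°: h = 0.6302, k = 1.587; principal scales a = 1.587, b = 0.6302.
sin(ω/2) = (a − b)/(a + b) = 0.9565/2.217 = 0.4314, so ω = 2 arcsin(0.4314) ≈ 51.1°.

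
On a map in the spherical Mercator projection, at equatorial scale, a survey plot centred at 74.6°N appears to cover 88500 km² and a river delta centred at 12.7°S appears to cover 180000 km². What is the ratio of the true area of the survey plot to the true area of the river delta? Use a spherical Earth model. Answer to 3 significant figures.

On Mercator the areal scale is sec²φ, so true area = apparent × cos²φ.
True area of survey plot: 88500 × cos²(74.6°) = 88500 × 0.07052 = 6241 km².
True area of river delta: 180000 × cos²(12.7°) = 180000 × 0.9517 = 171300 km².
Ratio = 6241 / 171300 ≈ 0.0364.

0.0364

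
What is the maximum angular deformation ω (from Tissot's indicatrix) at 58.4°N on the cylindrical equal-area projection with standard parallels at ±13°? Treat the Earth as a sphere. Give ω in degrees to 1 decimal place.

Cylindrical equal-area (φ₀ = 13°): h = cos φ / cos 13° along meridians, k = cos 13° / cos φ along parallels; h·k = 1.
At 58.4°: h = 0.5378, k = 1.860; principal scales a = 1.860, b = 0.5378.
sin(ω/2) = (a − b)/(a + b) = 1.322/2.397 = 0.5514, so ω = 2 arcsin(0.5514) ≈ 66.9°.

66.9°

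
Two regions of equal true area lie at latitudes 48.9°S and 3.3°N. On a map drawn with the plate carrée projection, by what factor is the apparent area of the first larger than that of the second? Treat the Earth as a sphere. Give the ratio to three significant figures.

In the plate carrée (x = Rλ, y = Rφ), meridians are true-scale (h = 1) and parallels are stretched by k = sec φ.
Areal scale at 48.9°: h·k = 1.000 × 1.521 = 1.521.
Areal scale at 3.3°: h·k = 1.000 × 1.002 = 1.002.
Ratio = 1.521/1.002 ≈ 1.52.

1.52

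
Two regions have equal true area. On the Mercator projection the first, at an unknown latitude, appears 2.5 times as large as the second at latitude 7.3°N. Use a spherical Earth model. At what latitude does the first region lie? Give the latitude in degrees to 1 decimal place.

For equal true areas on Mercator, apparent areas scale as sec²φ, so the ratio is cos²φ₂ / cos²φ₁.
cos²φ₂ / cos²φ₁ = 2.5  ⇒  cos φ₁ = cos 7.3° / √2.5 = 0.9919/1.581 = 0.6273.
φ₁ = arccos(0.6273) ≈ 51.1°.

51.1°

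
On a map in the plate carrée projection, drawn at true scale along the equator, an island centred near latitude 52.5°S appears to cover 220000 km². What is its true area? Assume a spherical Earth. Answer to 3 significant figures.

In the plate carrée (x = Rλ, y = Rφ), meridians are true-scale (h = 1) and parallels are stretched by k = sec φ.
Areal scale = h·k = 1 × sec φ; at 52.5°, h = 1.000, k = 1.643, so h·k = 1.643.
True area = apparent / (areal scale) = 220000 / 1.643 ≈ 134000 km².

134000 km²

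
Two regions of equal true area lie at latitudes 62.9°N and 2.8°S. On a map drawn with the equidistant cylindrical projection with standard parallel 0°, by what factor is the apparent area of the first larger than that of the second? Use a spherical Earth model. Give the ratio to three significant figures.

2.19

For the equirectangular projection with φ₀ = 0 (plate carrée), h = 1 along meridians and k = sec φ along parallels.
Areal scale at 62.9°: h·k = 1.000 × 2.195 = 2.195.
Areal scale at 2.8°: h·k = 1.000 × 1.001 = 1.001.
Ratio = 2.195/1.001 ≈ 2.19.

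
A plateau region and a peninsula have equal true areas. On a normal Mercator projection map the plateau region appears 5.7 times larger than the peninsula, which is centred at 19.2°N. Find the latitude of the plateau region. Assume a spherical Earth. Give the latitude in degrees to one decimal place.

66.7°

For equal true areas on Mercator, apparent areas scale as sec²φ, so the ratio is cos²φ₂ / cos²φ₁.
cos²φ₂ / cos²φ₁ = 5.7  ⇒  cos φ₁ = cos 19.2° / √5.7 = 0.9444/2.387 = 0.3956.
φ₁ = arccos(0.3956) ≈ 66.7°.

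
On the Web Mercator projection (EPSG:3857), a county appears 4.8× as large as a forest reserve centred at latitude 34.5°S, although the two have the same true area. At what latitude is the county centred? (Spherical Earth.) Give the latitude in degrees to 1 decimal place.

For equal true areas on Mercator, apparent areas scale as sec²φ, so the ratio is cos²φ₂ / cos²φ₁.
cos²φ₂ / cos²φ₁ = 4.8  ⇒  cos φ₁ = cos 34.5° / √4.8 = 0.8241/2.191 = 0.3762.
φ₁ = arccos(0.3762) ≈ 67.9°.

67.9°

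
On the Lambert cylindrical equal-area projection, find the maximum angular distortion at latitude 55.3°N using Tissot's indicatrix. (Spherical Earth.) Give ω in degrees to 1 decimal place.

The Lambert cylindrical equal-area projection is the cylindrical equal-area projection with its standard parallel at the equator (φ₀ = 0). For cylindrical equal-area with standard parallel φ₀, h = cos φ / cos φ₀ and k = cos φ₀ / cos φ, so h·k = 1.
At 55.3°: h = 0.5693, k = 1.757; principal scales a = 1.757, b = 0.5693.
sin(ω/2) = (a − b)/(a + b) = 1.187/2.326 = 0.5105, so ω = 2 arcsin(0.5105) ≈ 61.4°.

61.4°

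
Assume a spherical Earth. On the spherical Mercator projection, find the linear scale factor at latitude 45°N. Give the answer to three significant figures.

1.41

For Mercator, h = k = sec φ (a conformal cylindrical projection has a single point scale, 1/cos φ).
k = 1/cos 45° = 1/0.7071 = 1.414.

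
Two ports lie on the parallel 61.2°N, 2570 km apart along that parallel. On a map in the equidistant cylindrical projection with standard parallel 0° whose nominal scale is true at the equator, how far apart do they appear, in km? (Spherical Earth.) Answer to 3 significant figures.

5330 km

Plate carrée maps x = Rλ, y = Rφ. The meridian scale is h = 1 and the parallel scale is k = 1/cos φ = sec φ.
Along the parallel, k = sec 61.2° = 1/0.4818 = 2.076.
Map distance = 2570 × 2.076 ≈ 5330 km.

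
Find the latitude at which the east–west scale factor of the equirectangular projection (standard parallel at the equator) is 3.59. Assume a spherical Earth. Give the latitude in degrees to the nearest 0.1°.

Plate carrée: h = 1, k = sec φ along parallels.
sec φ = 3.59  ⇒  cos φ = 0.2786  ⇒  φ ≈ 73.8°.

73.8°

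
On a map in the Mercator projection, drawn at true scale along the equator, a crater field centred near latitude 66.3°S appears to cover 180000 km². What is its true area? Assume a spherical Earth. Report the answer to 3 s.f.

The Mercator projection is conformal; its linear scale factor is the same in every direction and equals sec φ = 1/cos φ.
Areal scale = k² = sec²φ = 1/cos²(66.3°) = 1/0.4019² = 6.190.
True area = apparent / (areal scale) = 180000 / 6.190 ≈ 29100 km².

29100 km²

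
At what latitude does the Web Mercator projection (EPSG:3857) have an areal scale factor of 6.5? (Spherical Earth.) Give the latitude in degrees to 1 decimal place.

Mercator areal scale is sec²φ.
sec²φ = 6.5  ⇒  cos²φ = 0.1538  ⇒  cos φ = 0.3922.
φ = arccos(0.3922) ≈ 66.9°.

66.9°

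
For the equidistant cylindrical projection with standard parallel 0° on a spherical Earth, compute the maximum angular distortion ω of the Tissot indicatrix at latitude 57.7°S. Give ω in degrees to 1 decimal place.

For the equirectangular projection with φ₀ = 0 (plate carrée), h = 1 along meridians and k = sec φ along parallels.
At 57.7°: h = 1.000, k = 1.871; principal scales a = 1.871, b = 1.000.
sin(ω/2) = (a − b)/(a + b) = 0.8714/2.871 = 0.3035, so ω = 2 arcsin(0.3035) ≈ 35.3°.

35.3°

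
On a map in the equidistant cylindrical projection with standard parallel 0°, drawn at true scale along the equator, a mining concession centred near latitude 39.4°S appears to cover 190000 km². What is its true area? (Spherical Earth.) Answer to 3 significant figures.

Plate carrée maps x = Rλ, y = Rφ. The meridian scale is h = 1 and the parallel scale is k = 1/cos φ = sec φ.
Areal scale = h·k = 1 × sec φ; at 39.4°, h = 1.000, k = 1.294, so h·k = 1.294.
True area = apparent / (areal scale) = 190000 / 1.294 ≈ 147000 km².

147000 km²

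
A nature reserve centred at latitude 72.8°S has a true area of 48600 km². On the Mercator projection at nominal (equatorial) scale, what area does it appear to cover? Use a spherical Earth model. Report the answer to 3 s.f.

The Mercator projection is conformal; its linear scale factor is the same in every direction and equals sec φ = 1/cos φ.
Areal scale = k² = sec²φ = 1/cos²(72.8°) = 1/0.2957² = 11.44.
Apparent area = 48600 × 11.44 ≈ 556000 km².

556000 km²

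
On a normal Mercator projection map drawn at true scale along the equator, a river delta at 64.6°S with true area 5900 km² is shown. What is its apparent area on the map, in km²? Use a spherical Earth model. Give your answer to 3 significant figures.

32100 km²

Mercator is conformal, so the point scale is isotropic: h = k = sec φ = 1/cos φ.
Areal scale = k² = sec²φ = 1/cos²(64.6°) = 1/0.4289² = 5.435.
Apparent area = 5900 × 5.435 ≈ 32100 km².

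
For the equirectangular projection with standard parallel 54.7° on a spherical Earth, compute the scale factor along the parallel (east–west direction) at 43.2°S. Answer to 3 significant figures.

0.793

The equidistant cylindrical projection with φ₀ = 54.7° has h = 1 (meridians true) and k = cos φ₀ / cos φ along parallels.
k = cos 54.7° / cos 43.2° = 0.5779/0.7290 = 0.7927.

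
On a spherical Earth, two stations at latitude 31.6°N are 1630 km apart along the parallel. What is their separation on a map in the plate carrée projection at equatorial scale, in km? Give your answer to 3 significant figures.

Plate carrée maps x = Rλ, y = Rφ. The meridian scale is h = 1 and the parallel scale is k = 1/cos φ = sec φ.
Along the parallel, k = sec 31.6° = 1/0.8517 = 1.174.
Map distance = 1630 × 1.174 ≈ 1910 km.

1910 km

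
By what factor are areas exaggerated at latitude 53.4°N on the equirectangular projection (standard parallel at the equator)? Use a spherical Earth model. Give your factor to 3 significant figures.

In the plate carrée (x = Rλ, y = Rφ), meridians are true-scale (h = 1) and parallels are stretched by k = sec φ.
Areal scale = h·k = 1 × sec φ; at 53.4°, h = 1.000, k = 1.677, so h·k = 1.677.

1.68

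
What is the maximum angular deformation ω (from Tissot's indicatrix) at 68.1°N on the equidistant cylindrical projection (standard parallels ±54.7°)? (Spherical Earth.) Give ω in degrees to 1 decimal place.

24.9°

The equidistant cylindrical projection with φ₀ = 54.7° has h = 1 (meridians true) and k = cos φ₀ / cos φ along parallels.
At 68.1°: h = 1.000, k = 1.549; principal scales a = 1.549, b = 1.000.
sin(ω/2) = (a − b)/(a + b) = 0.5493/2.549 = 0.2155, so ω = 2 arcsin(0.2155) ≈ 24.9°.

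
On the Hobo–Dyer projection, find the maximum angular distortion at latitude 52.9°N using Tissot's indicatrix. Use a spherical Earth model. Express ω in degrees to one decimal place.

Hobo–Dyer is a cylindrical equal-area projection with standard parallels at ±37.5°. Cylindrical equal-area (φ₀ = 37.5°): h = cos φ / cos 37.5° along meridians, k = cos 37.5° / cos φ along parallels; h·k = 1.
At 52.9°: h = 0.7603, k = 1.315; principal scales a = 1.315, b = 0.7603.
sin(ω/2) = (a − b)/(a + b) = 0.5549/2.076 = 0.2673, so ω = 2 arcsin(0.2673) ≈ 31.0°.

31.0°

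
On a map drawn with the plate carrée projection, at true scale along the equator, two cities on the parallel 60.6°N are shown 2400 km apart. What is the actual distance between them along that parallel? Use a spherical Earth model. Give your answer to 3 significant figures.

Plate carrée maps x = Rλ, y = Rφ. The meridian scale is h = 1 and the parallel scale is k = 1/cos φ = sec φ.
Along the parallel at 60.6°, map distances are exaggerated by k = sec 60.6° = 2.037.
True distance = 2400 / 2.037 = 2400 × cos 60.6° ≈ 1180 km.

1180 km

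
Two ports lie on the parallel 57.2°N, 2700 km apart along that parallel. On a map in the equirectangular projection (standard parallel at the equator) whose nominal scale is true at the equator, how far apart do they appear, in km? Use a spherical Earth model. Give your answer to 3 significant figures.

4980 km

For the equirectangular projection with φ₀ = 0 (plate carrée), h = 1 along meridians and k = sec φ along parallels.
Along the parallel, k = sec 57.2° = 1/0.5417 = 1.846.
Map distance = 2700 × 1.846 ≈ 4980 km.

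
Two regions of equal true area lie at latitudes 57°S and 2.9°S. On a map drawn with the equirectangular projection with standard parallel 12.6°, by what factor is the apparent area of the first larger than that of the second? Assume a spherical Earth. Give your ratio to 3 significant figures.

1.83

With standard parallel φ₀ = 12.6°, the equirectangular projection gives x = Rλ cos φ₀, y = Rφ, so h = 1 and k = cos 12.6° / cos φ.
Areal scale at 57°: h·k = 1.000 × 1.792 = 1.792.
Areal scale at 2.9°: h·k = 1.000 × 0.9772 = 0.9772.
Ratio = 1.792/0.9772 ≈ 1.83.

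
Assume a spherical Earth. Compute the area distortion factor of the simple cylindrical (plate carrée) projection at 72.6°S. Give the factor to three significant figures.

3.34

For the equirectangular projection with φ₀ = 0 (plate carrée), h = 1 along meridians and k = sec φ along parallels.
Areal scale = h·k = 1 × sec φ; at 72.6°, h = 1.000, k = 3.344, so h·k = 3.344.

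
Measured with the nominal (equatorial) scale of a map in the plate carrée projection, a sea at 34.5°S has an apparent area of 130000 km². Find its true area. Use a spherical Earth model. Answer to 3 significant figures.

107000 km²

Plate carrée maps x = Rλ, y = Rφ. The meridian scale is h = 1 and the parallel scale is k = 1/cos φ = sec φ.
Areal scale = h·k = 1 × sec φ; at 34.5°, h = 1.000, k = 1.213, so h·k = 1.213.
True area = apparent / (areal scale) = 130000 / 1.213 ≈ 107000 km².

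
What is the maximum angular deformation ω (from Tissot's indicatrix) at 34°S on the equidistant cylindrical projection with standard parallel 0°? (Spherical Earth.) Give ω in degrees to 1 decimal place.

In the plate carrée (x = Rλ, y = Rφ), meridians are true-scale (h = 1) and parallels are stretched by k = sec φ.
At 34°: h = 1.000, k = 1.206; principal scales a = 1.206, b = 1.000.
sin(ω/2) = (a − b)/(a + b) = 0.2062/2.206 = 0.09347, so ω = 2 arcsin(0.09347) ≈ 10.7°.

10.7°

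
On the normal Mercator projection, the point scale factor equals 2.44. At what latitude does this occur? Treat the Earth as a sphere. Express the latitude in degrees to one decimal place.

65.8°

Mercator scale is k = sec φ = 1/cos φ.
1/cos φ = 2.44  ⇒  cos φ = 0.4098  ⇒  φ = arccos(0.4098) ≈ 65.8°.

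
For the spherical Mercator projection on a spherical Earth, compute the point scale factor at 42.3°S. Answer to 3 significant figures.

Mercator is conformal, so the point scale is isotropic: h = k = sec φ = 1/cos φ.
k = 1/cos 42.3° = 1/0.7396 = 1.352.

1.35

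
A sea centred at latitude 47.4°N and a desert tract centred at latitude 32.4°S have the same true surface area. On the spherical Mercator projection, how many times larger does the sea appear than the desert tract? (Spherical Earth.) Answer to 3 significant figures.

1.56

Mercator areal scale is sec²φ.
At 47.4°: sec²(47.4°) = 1/0.6769² = 2.183.
At 32.4°: sec²(32.4°) = 1/0.8443² = 1.403.
Ratio = 2.183/1.403 = cos²(32.4°)/cos²(47.4°) ≈ 1.56.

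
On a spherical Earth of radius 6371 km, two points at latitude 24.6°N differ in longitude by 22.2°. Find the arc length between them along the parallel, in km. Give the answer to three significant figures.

Arc length along a parallel = R cos φ · Δλ (with Δλ in radians).
= 6371 × cos 24.6° × (22.2° × π/180) = 6371 × 0.9092 × 0.3875 ≈ 2240 km.

2240 km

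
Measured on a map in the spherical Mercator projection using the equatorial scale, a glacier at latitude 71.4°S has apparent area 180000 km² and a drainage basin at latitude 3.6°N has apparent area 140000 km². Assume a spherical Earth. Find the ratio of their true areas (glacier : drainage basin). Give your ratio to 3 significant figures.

On Mercator the areal scale is sec²φ, so true area = apparent × cos²φ.
True area of glacier: 180000 × cos²(71.4°) = 180000 × 0.1017 = 18310 km².
True area of drainage basin: 140000 × cos²(3.6°) = 140000 × 0.9961 = 139400 km².
Ratio = 18310 / 139400 ≈ 0.131.

0.131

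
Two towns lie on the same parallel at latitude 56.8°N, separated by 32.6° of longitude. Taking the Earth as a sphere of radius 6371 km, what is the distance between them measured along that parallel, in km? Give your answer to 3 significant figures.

1980 km

Arc length along a parallel = R cos φ · Δλ (with Δλ in radians).
= 6371 × cos 56.8° × (32.6° × π/180) = 6371 × 0.5476 × 0.5690 ≈ 1980 km.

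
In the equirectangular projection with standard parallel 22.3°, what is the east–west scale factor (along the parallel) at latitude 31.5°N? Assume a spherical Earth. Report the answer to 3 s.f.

1.09

In the equirectangular projection with standard parallel φ₀ = 22.3° (x = Rλ cos φ₀, y = Rφ), meridians are true-scale (h = 1) and the parallel scale is k = cos φ₀ / cos φ.
k = cos 22.3° / cos 31.5° = 0.9252/0.8526 = 1.085.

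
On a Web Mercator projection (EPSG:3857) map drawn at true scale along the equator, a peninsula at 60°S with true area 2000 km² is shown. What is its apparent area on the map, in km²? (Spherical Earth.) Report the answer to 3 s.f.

8000 km²

Mercator is conformal, so the point scale is isotropic: h = k = sec φ = 1/cos φ.
Areal scale = k² = sec²φ = 1/cos²(60°) = 1/0.5000² = 4.000.
Apparent area = 2000 × 4.000 ≈ 8000 km².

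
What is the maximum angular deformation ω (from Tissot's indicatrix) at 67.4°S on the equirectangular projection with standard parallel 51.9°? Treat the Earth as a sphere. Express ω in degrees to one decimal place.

The equidistant cylindrical projection with φ₀ = 51.9° has h = 1 (meridians true) and k = cos φ₀ / cos φ along parallels.
At 67.4°: h = 1.000, k = 1.606; principal scales a = 1.606, b = 1.000.
sin(ω/2) = (a − b)/(a + b) = 0.6056/2.606 = 0.2324, so ω = 2 arcsin(0.2324) ≈ 26.9°.

26.9°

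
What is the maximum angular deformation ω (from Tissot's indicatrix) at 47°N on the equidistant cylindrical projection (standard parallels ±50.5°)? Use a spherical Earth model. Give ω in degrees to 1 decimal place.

4.0°

With standard parallel φ₀ = 50.5°, the equirectangular projection gives x = Rλ cos φ₀, y = Rφ, so h = 1 and k = cos 50.5° / cos φ.
At 47°: h = 1.000, k = 0.9327; principal scales a = 1.000, b = 0.9327.
sin(ω/2) = (a − b)/(a + b) = 0.06733/1.933 = 0.03484, so ω = 2 arcsin(0.03484) ≈ 4.0°.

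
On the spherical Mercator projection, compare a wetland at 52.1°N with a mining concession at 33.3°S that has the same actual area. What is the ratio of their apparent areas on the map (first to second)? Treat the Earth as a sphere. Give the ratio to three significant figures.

Mercator areal scale is sec²φ.
At 52.1°: sec²(52.1°) = 1/0.6143² = 2.650.
At 33.3°: sec²(33.3°) = 1/0.8358² = 1.431.
Ratio = 2.650/1.431 = cos²(33.3°)/cos²(52.1°) ≈ 1.85.

1.85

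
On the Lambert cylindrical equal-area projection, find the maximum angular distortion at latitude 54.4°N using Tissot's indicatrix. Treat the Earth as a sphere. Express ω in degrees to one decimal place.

The Lambert cylindrical equal-area projection is the cylindrical equal-area projection with its standard parallel at the equator (φ₀ = 0). Cylindrical equal-area (φ₀ = 0°): h = cos φ / cos 0° along meridians, k = cos 0° / cos φ along parallels; h·k = 1.
At 54.4°: h = 0.5821, k = 1.718; principal scales a = 1.718, b = 0.5821.
sin(ω/2) = (a − b)/(a + b) = 1.136/2.300 = 0.4938, so ω = 2 arcsin(0.4938) ≈ 59.2°.

59.2°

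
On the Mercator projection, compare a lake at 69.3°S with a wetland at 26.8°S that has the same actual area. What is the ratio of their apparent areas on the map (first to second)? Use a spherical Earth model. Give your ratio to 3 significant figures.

Mercator is conformal with k = sec φ, so areal scale = k² = sec²φ.
At 69.3°: sec²(69.3°) = 1/0.3535² = 8.004.
At 26.8°: sec²(26.8°) = 1/0.8926² = 1.255.
Ratio = 8.004/1.255 = cos²(26.8°)/cos²(69.3°) ≈ 6.38.

6.38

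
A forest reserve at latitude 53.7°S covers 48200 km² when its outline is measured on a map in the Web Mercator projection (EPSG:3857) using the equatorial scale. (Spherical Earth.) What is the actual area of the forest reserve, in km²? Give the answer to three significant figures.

16900 km²

Mercator is conformal, so the point scale is isotropic: h = k = sec φ = 1/cos φ.
Areal scale = k² = sec²φ = 1/cos²(53.7°) = 1/0.5920² = 2.853.
True area = apparent / (areal scale) = 48200 / 2.853 ≈ 16900 km².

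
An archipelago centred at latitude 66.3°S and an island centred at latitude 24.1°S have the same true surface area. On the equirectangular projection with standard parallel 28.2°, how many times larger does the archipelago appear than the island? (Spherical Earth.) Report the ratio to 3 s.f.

In the equirectangular projection with standard parallel φ₀ = 28.2° (x = Rλ cos φ₀, y = Rφ), meridians are true-scale (h = 1) and the parallel scale is k = cos φ₀ / cos φ.
Areal scale at 66.3°: h·k = 1.000 × 2.193 = 2.193.
Areal scale at 24.1°: h·k = 1.000 × 0.9655 = 0.9655.
Ratio = 2.193/0.9655 ≈ 2.27.

2.27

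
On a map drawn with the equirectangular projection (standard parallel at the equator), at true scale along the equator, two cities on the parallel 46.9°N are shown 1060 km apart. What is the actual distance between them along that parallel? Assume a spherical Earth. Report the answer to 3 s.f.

724 km

Plate carrée maps x = Rλ, y = Rφ. The meridian scale is h = 1 and the parallel scale is k = 1/cos φ = sec φ.
Along the parallel at 46.9°, map distances are exaggerated by k = sec 46.9° = 1.464.
True distance = 1060 / 1.464 = 1060 × cos 46.9° ≈ 724 km.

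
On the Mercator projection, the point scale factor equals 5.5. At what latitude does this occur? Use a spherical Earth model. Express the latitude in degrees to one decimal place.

Mercator scale is k = sec φ = 1/cos φ.
1/cos φ = 5.5  ⇒  cos φ = 0.1818  ⇒  φ = arccos(0.1818) ≈ 79.5°.

79.5°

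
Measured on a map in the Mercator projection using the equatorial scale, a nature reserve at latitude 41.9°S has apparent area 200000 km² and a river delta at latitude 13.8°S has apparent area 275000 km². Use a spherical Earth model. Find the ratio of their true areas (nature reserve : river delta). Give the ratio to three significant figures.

0.427

On Mercator the areal scale is sec²φ, so true area = apparent × cos²φ.
True area of nature reserve: 200000 × cos²(41.9°) = 200000 × 0.5540 = 110800 km².
True area of river delta: 275000 × cos²(13.8°) = 275000 × 0.9431 = 259400 km².
Ratio = 110800 / 259400 ≈ 0.427.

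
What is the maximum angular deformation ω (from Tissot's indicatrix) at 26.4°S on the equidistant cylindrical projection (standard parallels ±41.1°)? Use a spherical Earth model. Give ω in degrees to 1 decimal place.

9.9°

With standard parallel φ₀ = 41.1°, the equirectangular projection gives x = Rλ cos φ₀, y = Rφ, so h = 1 and k = cos 41.1° / cos φ.
At 26.4°: h = 1.000, k = 0.8413; principal scales a = 1.000, b = 0.8413.
sin(ω/2) = (a − b)/(a + b) = 0.1587/1.841 = 0.08619, so ω = 2 arcsin(0.08619) ≈ 9.9°.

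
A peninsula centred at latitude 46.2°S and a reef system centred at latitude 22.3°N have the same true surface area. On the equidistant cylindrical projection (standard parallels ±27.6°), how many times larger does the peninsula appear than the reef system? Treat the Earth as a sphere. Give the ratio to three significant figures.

1.34

In the equirectangular projection with standard parallel φ₀ = 27.6° (x = Rλ cos φ₀, y = Rφ), meridians are true-scale (h = 1) and the parallel scale is k = cos φ₀ / cos φ.
Areal scale at 46.2°: h·k = 1.000 × 1.280 = 1.280.
Areal scale at 22.3°: h·k = 1.000 × 0.9578 = 0.9578.
Ratio = 1.280/0.9578 ≈ 1.34.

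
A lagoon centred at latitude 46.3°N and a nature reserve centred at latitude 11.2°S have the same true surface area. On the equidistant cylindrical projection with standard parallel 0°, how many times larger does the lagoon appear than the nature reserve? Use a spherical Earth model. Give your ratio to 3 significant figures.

1.42

For the equirectangular projection with φ₀ = 0 (plate carrée), h = 1 along meridians and k = sec φ along parallels.
Areal scale at 46.3°: h·k = 1.000 × 1.447 = 1.447.
Areal scale at 11.2°: h·k = 1.000 × 1.019 = 1.019.
Ratio = 1.447/1.019 ≈ 1.42.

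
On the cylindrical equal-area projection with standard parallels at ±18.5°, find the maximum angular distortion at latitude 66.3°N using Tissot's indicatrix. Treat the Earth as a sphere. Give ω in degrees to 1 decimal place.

Cylindrical equal-area (φ₀ = 18.5°): h = cos φ / cos 18.5° along meridians, k = cos 18.5° / cos φ along parallels; h·k = 1.
At 66.3°: h = 0.4239, k = 2.359; principal scales a = 2.359, b = 0.4239.
sin(ω/2) = (a − b)/(a + b) = 1.935/2.783 = 0.6954, so ω = 2 arcsin(0.6954) ≈ 88.1°.

88.1°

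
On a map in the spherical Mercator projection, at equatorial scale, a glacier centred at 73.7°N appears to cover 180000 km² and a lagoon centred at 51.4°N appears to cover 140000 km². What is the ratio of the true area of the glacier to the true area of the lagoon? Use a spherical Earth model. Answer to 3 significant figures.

0.260

On Mercator the areal scale is sec²φ, so true area = apparent × cos²φ.
True area of glacier: 180000 × cos²(73.7°) = 180000 × 0.07877 = 14180 km².
True area of lagoon: 140000 × cos²(51.4°) = 140000 × 0.3892 = 54490 km².
Ratio = 14180 / 54490 ≈ 0.260.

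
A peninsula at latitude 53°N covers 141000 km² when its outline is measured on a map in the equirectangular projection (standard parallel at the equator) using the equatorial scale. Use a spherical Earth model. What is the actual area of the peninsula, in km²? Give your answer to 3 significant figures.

In the plate carrée (x = Rλ, y = Rφ), meridians are true-scale (h = 1) and parallels are stretched by k = sec φ.
Areal scale = h·k = 1 × sec φ; at 53°, h = 1.000, k = 1.662, so h·k = 1.662.
True area = apparent / (areal scale) = 141000 / 1.662 ≈ 84900 km².

84900 km²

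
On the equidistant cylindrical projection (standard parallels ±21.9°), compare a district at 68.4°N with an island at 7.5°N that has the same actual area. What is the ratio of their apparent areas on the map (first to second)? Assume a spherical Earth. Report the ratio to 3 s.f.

2.69

In the equirectangular projection with standard parallel φ₀ = 21.9° (x = Rλ cos φ₀, y = Rφ), meridians are true-scale (h = 1) and the parallel scale is k = cos φ₀ / cos φ.
Areal scale at 68.4°: h·k = 1.000 × 2.520 = 2.520.
Areal scale at 7.5°: h·k = 1.000 × 0.9358 = 0.9358.
Ratio = 2.520/0.9358 ≈ 2.69.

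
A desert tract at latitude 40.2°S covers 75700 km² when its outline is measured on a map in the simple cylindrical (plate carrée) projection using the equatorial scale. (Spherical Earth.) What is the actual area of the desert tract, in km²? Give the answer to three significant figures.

For the equirectangular projection with φ₀ = 0 (plate carrée), h = 1 along meridians and k = sec φ along parallels.
Areal scale = h·k = 1 × sec φ; at 40.2°, h = 1.000, k = 1.309, so h·k = 1.309.
True area = apparent / (areal scale) = 75700 / 1.309 ≈ 57800 km².

57800 km²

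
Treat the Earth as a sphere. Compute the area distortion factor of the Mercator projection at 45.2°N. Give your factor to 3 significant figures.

The Mercator projection is conformal; its linear scale factor is the same in every direction and equals sec φ = 1/cos φ.
Areal scale = k² = sec²φ = 1/cos²(45.2°) = 1/0.7046² = 2.014.

2.01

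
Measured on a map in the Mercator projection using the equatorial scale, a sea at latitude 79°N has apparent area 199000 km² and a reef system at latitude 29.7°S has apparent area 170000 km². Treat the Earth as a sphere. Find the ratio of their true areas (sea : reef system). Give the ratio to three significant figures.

0.0565

On Mercator the areal scale is sec²φ, so true area = apparent × cos²φ.
True area of sea: 199000 × cos²(79°) = 199000 × 0.03641 = 7245 km².
True area of reef system: 170000 × cos²(29.7°) = 170000 × 0.7545 = 128300 km².
Ratio = 7245 / 128300 ≈ 0.0565.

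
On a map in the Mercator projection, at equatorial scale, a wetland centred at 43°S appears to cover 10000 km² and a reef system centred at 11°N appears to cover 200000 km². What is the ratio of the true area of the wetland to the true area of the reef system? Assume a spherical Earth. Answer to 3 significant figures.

On Mercator the areal scale is sec²φ, so true area = apparent × cos²φ.
True area of wetland: 10000 × cos²(43°) = 10000 × 0.5349 = 5349 km².
True area of reef system: 200000 × cos²(11°) = 200000 × 0.9636 = 192700 km².
Ratio = 5349 / 192700 ≈ 0.0278.

0.0278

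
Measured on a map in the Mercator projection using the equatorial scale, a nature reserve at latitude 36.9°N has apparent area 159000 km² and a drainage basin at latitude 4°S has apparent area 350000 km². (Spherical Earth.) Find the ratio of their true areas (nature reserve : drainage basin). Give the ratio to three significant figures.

Mercator's areal exaggeration is sec²φ; hence true area = (apparent area) · cos²φ.
True area of nature reserve: 159000 × cos²(36.9°) = 159000 × 0.6395 = 101700 km².
True area of drainage basin: 350000 × cos²(4°) = 350000 × 0.9951 = 348300 km².
Ratio = 101700 / 348300 ≈ 0.292.

0.292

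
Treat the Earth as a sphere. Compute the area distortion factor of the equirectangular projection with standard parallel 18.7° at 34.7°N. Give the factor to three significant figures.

1.15

The equidistant cylindrical projection with φ₀ = 18.7° has h = 1 (meridians true) and k = cos φ₀ / cos φ along parallels.
Areal scale = h·k = 1 × cos φ₀ / cos φ; at 34.7°, h = 1.000, k = 1.152, so h·k = 1.152.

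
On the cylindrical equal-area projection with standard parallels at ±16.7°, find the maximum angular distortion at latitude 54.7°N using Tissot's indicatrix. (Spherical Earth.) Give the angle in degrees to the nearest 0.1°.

55.6°

A cylindrical equal-area projection with standard parallel φ₀ has meridian scale h = cos φ / cos φ₀ and parallel scale k = cos φ₀ / cos φ (so areas are preserved, h·k = 1).
At 54.7°: h = 0.6033, k = 1.658; principal scales a = 1.658, b = 0.6033.
sin(ω/2) = (a − b)/(a + b) = 1.054/2.261 = 0.4663, so ω = 2 arcsin(0.4663) ≈ 55.6°.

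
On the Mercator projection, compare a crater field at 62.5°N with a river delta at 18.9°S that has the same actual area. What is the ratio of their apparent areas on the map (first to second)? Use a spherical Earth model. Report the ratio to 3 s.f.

Mercator is conformal with k = sec φ, so areal scale = k² = sec²φ.
At 62.5°: sec²(62.5°) = 1/0.4617² = 4.690.
At 18.9°: sec²(18.9°) = 1/0.9461² = 1.117.
Ratio = 4.690/1.117 = cos²(18.9°)/cos²(62.5°) ≈ 4.20.

4.20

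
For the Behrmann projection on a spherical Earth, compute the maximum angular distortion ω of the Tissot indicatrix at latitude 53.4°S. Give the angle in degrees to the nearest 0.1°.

The Behrmann projection is cylindrical equal-area with φ₀ = 30°. A cylindrical equal-area projection with standard parallel φ₀ has meridian scale h = cos φ / cos φ₀ and parallel scale k = cos φ₀ / cos φ (so areas are preserved, h·k = 1).
At 53.4°: h = 0.6885, k = 1.453; principal scales a = 1.453, b = 0.6885.
sin(ω/2) = (a − b)/(a + b) = 0.7641/2.141 = 0.3569, so ω = 2 arcsin(0.3569) ≈ 41.8°.

41.8°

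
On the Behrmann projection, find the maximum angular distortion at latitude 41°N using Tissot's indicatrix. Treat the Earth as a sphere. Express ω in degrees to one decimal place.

15.7°

The Behrmann projection is cylindrical equal-area with φ₀ = 30°. A cylindrical equal-area projection with standard parallel φ₀ has meridian scale h = cos φ / cos φ₀ and parallel scale k = cos φ₀ / cos φ (so areas are preserved, h·k = 1).
At 41°: h = 0.8715, k = 1.147; principal scales a = 1.147, b = 0.8715.
sin(ω/2) = (a − b)/(a + b) = 0.2760/2.019 = 0.1367, so ω = 2 arcsin(0.1367) ≈ 15.7°.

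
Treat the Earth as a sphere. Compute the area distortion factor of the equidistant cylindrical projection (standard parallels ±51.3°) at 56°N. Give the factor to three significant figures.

In the equirectangular projection with standard parallel φ₀ = 51.3° (x = Rλ cos φ₀, y = Rφ), meridians are true-scale (h = 1) and the parallel scale is k = cos φ₀ / cos φ.
Areal scale = h·k = 1 × cos φ₀ / cos φ; at 56°, h = 1.000, k = 1.118, so h·k = 1.118.

1.12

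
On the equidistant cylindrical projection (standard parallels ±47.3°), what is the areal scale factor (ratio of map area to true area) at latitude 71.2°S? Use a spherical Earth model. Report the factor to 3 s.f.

2.10

In the equirectangular projection with standard parallel φ₀ = 47.3° (x = Rλ cos φ₀, y = Rφ), meridians are true-scale (h = 1) and the parallel scale is k = cos φ₀ / cos φ.
Areal scale = h·k = 1 × cos φ₀ / cos φ; at 71.2°, h = 1.000, k = 2.104, so h·k = 2.104.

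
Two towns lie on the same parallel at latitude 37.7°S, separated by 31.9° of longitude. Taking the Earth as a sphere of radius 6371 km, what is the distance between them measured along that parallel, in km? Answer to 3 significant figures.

Arc length along a parallel = R cos φ · Δλ (with Δλ in radians).
= 6371 × cos 37.7° × (31.9° × π/180) = 6371 × 0.7912 × 0.5568 ≈ 2810 km.

2810 km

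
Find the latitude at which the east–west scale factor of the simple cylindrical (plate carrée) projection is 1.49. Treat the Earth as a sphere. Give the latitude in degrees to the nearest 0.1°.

47.8°

Plate carrée: h = 1, k = sec φ along parallels.
sec φ = 1.49  ⇒  cos φ = 0.6711  ⇒  φ ≈ 47.8°.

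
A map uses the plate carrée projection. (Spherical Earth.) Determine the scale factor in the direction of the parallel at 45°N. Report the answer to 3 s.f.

1.41

For the equirectangular projection with φ₀ = 0 (plate carrée), h = 1 along meridians and k = sec φ along parallels.
k = 1/cos 45° = 1/0.7071 = 1.414.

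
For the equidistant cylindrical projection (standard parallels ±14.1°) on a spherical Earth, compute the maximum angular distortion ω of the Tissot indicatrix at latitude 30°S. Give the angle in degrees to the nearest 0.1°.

6.5°

The equidistant cylindrical projection with φ₀ = 14.1° has h = 1 (meridians true) and k = cos φ₀ / cos φ along parallels.
At 30°: h = 1.000, k = 1.120; principal scales a = 1.120, b = 1.000.
sin(ω/2) = (a − b)/(a + b) = 0.1199/2.120 = 0.05656, so ω = 2 arcsin(0.05656) ≈ 6.5°.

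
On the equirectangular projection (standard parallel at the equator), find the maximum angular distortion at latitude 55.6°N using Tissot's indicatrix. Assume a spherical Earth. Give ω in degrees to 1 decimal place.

32.3°

Plate carrée maps x = Rλ, y = Rφ. The meridian scale is h = 1 and the parallel scale is k = 1/cos φ = sec φ.
At 55.6°: h = 1.000, k = 1.770; principal scales a = 1.770, b = 1.000.
sin(ω/2) = (a − b)/(a + b) = 0.7700/2.770 = 0.2780, so ω = 2 arcsin(0.2780) ≈ 32.3°.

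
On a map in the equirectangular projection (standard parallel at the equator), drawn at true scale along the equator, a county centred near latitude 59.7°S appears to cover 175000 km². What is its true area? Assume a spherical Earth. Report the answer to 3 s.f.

88300 km²

In the plate carrée (x = Rλ, y = Rφ), meridians are true-scale (h = 1) and parallels are stretched by k = sec φ.
Areal scale = h·k = 1 × sec φ; at 59.7°, h = 1.000, k = 1.982, so h·k = 1.982.
True area = apparent / (areal scale) = 175000 / 1.982 ≈ 88300 km².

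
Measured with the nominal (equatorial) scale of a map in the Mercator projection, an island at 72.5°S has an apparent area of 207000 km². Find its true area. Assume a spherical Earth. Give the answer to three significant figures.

For Mercator, h = k = sec φ (a conformal cylindrical projection has a single point scale, 1/cos φ).
Areal scale = k² = sec²φ = 1/cos²(72.5°) = 1/0.3007² = 11.06.
True area = apparent / (areal scale) = 207000 / 11.06 ≈ 18700 km².

18700 km²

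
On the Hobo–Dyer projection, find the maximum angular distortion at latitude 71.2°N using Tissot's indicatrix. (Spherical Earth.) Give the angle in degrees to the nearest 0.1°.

Hobo–Dyer is a cylindrical equal-area projection with standard parallels at ±37.5°. For cylindrical equal-area with standard parallel φ₀, h = cos φ / cos φ₀ and k = cos φ₀ / cos φ, so h·k = 1.
At 71.2°: h = 0.4062, k = 2.462; principal scales a = 2.462, b = 0.4062.
sin(ω/2) = (a − b)/(a + b) = 2.056/2.868 = 0.7167, so ω = 2 arcsin(0.7167) ≈ 91.6°.

91.6°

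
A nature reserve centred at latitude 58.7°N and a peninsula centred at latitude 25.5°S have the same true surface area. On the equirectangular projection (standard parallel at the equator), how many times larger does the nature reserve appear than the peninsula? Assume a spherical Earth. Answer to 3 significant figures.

1.74

Plate carrée maps x = Rλ, y = Rφ. The meridian scale is h = 1 and the parallel scale is k = 1/cos φ = sec φ.
Areal scale at 58.7°: h·k = 1.000 × 1.925 = 1.925.
Areal scale at 25.5°: h·k = 1.000 × 1.108 = 1.108.
Ratio = 1.925/1.108 ≈ 1.74.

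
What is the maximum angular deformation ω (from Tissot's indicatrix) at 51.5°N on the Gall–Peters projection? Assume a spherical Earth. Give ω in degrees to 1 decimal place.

The Gall–Peters projection is cylindrical equal-area with φ₀ = 45°. A cylindrical equal-area projection with standard parallel φ₀ has meridian scale h = cos φ / cos φ₀ and parallel scale k = cos φ₀ / cos φ (so areas are preserved, h·k = 1).
At 51.5°: h = 0.8804, k = 1.136; principal scales a = 1.136, b = 0.8804.
sin(ω/2) = (a − b)/(a + b) = 0.2555/2.016 = 0.1267, so ω = 2 arcsin(0.1267) ≈ 14.6°.

14.6°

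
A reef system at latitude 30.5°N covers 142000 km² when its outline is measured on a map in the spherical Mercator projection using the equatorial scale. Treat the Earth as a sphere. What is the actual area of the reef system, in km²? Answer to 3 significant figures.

105000 km²

The Mercator projection is conformal; its linear scale factor is the same in every direction and equals sec φ = 1/cos φ.
Areal scale = k² = sec²φ = 1/cos²(30.5°) = 1/0.8616² = 1.347.
True area = apparent / (areal scale) = 142000 / 1.347 ≈ 105000 km².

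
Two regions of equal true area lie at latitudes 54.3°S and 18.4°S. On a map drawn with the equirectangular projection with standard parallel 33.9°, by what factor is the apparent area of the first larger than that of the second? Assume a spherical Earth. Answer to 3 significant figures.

The equidistant cylindrical projection with φ₀ = 33.9° has h = 1 (meridians true) and k = cos φ₀ / cos φ along parallels.
Areal scale at 54.3°: h·k = 1.000 × 1.422 = 1.422.
Areal scale at 18.4°: h·k = 1.000 × 0.8747 = 0.8747.
Ratio = 1.422/0.8747 ≈ 1.63.

1.63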